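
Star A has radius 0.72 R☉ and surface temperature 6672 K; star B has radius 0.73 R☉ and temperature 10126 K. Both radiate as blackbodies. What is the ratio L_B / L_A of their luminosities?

L_B/L_A ≈ 5.45

L = 4πR²σT⁴ ∝ R²T⁴, so L_B/L_A = (0.73/0.72)² × (10126/6672)⁴ = 1.03 × 5.31 = 5.45.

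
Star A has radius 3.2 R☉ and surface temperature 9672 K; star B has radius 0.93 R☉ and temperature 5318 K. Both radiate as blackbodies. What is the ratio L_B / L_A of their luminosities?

L_B/L_A ≈ 7.72×10^-3

L = 4πR²σT⁴ ∝ R²T⁴, so L_B/L_A = (0.93/3.2)² × (5318/9672)⁴ = 0.0845 × 0.0914 = 7.72×10^-3.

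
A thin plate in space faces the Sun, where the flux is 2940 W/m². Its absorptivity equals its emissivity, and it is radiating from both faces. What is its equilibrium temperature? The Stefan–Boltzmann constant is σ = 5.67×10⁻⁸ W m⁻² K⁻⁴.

T ≈ 401 K

Absorbed flux αS = emitted flux 2εσT⁴ per unit area; with α = ε this gives T = (S/2σ)^(1/4).
T = (2940 / (2 × 5.67×10⁻⁸))^(1/4) = (2.59×10^10)^(1/4).
T = 401 K.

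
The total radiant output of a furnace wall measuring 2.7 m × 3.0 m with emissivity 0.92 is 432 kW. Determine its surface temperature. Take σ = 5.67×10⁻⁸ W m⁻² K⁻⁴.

T ≈ 1010 K

A = 2.7 × 3.0 = 8.10 m².
From P = εσAT⁴, T = (P / εσA)^(1/4) = (4.32×10^5 / (0.92 × 5.67×10⁻⁸ × 8.10))^(1/4).
T = (1.02×10^12)^(1/4) = 1010 K.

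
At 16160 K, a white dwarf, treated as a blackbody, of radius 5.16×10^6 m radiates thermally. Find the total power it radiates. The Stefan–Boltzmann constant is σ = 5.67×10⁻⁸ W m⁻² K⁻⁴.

P ≈ 1.29×10^24 W

A = 4πr² = 4π × (5.16×10^6)² = 3.35×10^14 m².
P = σAT⁴ = 5.67×10⁻⁸ × 3.35×10^14 × (16160)⁴ = 5.67×10⁻⁸ × 3.35×10^14 × 6.82×10^16.
P = 1.29×10^24 W.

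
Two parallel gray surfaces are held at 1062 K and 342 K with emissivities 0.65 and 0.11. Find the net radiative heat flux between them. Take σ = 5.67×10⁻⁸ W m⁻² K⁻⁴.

q ≈ 7410 W/m²

For two large parallel gray plates, q = σ(T₁⁴ − T₂⁴) / (1/ε₁ + 1/ε₂ − 1).
1/ε₁ + 1/ε₂ − 1 = 1/0.65 + 1/0.11 − 1 = 9.629.
T₁⁴ − T₂⁴ = 1.27×10^12 − 1.37×10^10 = 1.26×10^12 K⁴.
q = 5.67×10⁻⁸ × 1.26×10^12 / 9.629 = 7410 W/m².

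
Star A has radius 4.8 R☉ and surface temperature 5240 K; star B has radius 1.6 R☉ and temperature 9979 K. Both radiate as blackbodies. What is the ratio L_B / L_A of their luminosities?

L_B/L_A ≈ 1.46

L = 4πR²σT⁴ ∝ R²T⁴, so L_B/L_A = (1.6/4.8)² × (9979/5240)⁴ = 0.111 × 13.2 = 1.46.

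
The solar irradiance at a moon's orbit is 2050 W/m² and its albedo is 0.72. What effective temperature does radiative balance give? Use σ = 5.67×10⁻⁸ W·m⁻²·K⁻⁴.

T ≈ 224 K

Power absorbed = (1−a)S·πR²; power emitted = 4πR²σT⁴. Equating and cancelling πR²:
T = ((1−a)S / 4σ)^(1/4) = (574 / (4 × 5.67×10⁻⁸))^(1/4) = (2.53×10^9)^(1/4).
T = 224 K.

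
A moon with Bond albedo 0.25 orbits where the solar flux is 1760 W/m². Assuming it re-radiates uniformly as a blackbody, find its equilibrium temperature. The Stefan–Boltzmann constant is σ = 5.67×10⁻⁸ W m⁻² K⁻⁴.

T ≈ 276 K

Power absorbed = (1−a)S·πR²; power emitted = 4πR²σT⁴. Equating and cancelling πR²:
T = ((1−a)S / 4σ)^(1/4) = (1320 / (4 × 5.67×10⁻⁸))^(1/4) = (5.82×10^9)^(1/4).
T = 276 K.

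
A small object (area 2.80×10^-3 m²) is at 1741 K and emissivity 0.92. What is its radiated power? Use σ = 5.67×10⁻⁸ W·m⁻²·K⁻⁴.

P ≈ 1340 W

P = εσAT⁴ = 0.92 × 5.67×10⁻⁸ × 2.80×10^-3 × (1741)⁴ = 0.92 × 5.67×10⁻⁸ × 2.80×10^-3 × 9.19×10^12.
P = 1340 W.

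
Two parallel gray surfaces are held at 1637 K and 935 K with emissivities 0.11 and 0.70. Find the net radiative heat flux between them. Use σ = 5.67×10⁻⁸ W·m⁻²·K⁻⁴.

For two large parallel gray plates, q = σ(T₁⁴ − T₂⁴) / (1/ε₁ + 1/ε₂ − 1).
1/ε₁ + 1/ε₂ − 1 = 1/0.11 + 1/0.70 − 1 = 9.519.
T₁⁴ − T₂⁴ = 7.18×10^12 − 7.64×10^11 = 6.42×10^12 K⁴.
q = 5.67×10⁻⁸ × 6.42×10^12 / 9.519 = 38200 W/m².

q ≈ 38200 W/m²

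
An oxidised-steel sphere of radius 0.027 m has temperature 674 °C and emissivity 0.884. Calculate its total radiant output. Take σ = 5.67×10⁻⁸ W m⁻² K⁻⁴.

P ≈ 369 W

A = 4πr² = 4π × (0.027)² = 9.16×10^-3 m².
674 °C = 947 K.
Stefan–Boltzmann: P = εσAT⁴ = 0.884 × 5.67×10⁻⁸ × 9.16×10^-3 × (947)⁴ = 0.884 × 5.67×10⁻⁸ × 9.16×10^-3 × 8.04×10^11.
P = 369 W.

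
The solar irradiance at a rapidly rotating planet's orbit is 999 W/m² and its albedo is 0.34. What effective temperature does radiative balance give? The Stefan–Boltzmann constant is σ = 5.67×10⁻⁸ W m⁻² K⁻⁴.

Power absorbed = (1−a)S·πR²; power emitted = 4πR²σT⁴. Equating and cancelling πR²:
T = ((1−a)S / 4σ)^(1/4) = (659 / (4 × 5.67×10⁻⁸))^(1/4) = (2.91×10^9)^(1/4).
T = 232 K.

T ≈ 232 K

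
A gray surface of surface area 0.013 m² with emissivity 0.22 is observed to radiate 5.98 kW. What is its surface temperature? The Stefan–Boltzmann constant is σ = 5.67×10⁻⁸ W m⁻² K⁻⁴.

From P = εσAT⁴, T = (P / εσA)^(1/4) = (5980 / (0.22 × 5.67×10⁻⁸ × 0.0130))^(1/4).
T = (3.69×10^13)^(1/4) = 2460 K.

T ≈ 2460 K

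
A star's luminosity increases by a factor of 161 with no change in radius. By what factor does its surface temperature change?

P ∝ T⁴ ⇒ T ∝ P^(1/4), so T scales by (161)^(1/4) = 3.56.

factor ≈ 3.56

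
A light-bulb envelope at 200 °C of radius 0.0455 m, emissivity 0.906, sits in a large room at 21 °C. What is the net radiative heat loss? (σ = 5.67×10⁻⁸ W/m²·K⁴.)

Q ≈ 56.9 W

A = 4πr² = 4π × (0.0455)² = 0.0260 m².
Convert: 200 °C = 473 K; 21 °C = 294 K.
Q = εσA(T⁴ − T_s⁴). T⁴ − T_s⁴ = (473)⁴ − (294)⁴ = 5.01×10^10 − 7.47×10^9 = 4.26×10^10 K⁴.
Q = 0.906 × 5.67×10⁻⁸ × 0.0260 × 4.26×10^10 = 56.9 W.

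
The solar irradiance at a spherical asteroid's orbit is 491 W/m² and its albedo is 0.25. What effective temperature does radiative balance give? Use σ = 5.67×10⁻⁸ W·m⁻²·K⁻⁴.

Power absorbed = (1−a)S·πR²; power emitted = 4πR²σT⁴. Equating and cancelling πR²:
T = ((1−a)S / 4σ)^(1/4) = (368 / (4 × 5.67×10⁻⁸))^(1/4) = (1.62×10^9)^(1/4).
T = 201 K.

T ≈ 201 K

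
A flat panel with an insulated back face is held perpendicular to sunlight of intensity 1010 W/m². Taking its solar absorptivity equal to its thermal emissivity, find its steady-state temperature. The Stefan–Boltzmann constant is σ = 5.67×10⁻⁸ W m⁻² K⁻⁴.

T ≈ 365 K

Absorbed flux αS = emitted flux εσT⁴ (one radiating face); with α = ε, T = (S/σ)^(1/4).
T = (1010 / 5.67×10⁻⁸)^(1/4) = (1.78×10^10)^(1/4).
T = 365 K.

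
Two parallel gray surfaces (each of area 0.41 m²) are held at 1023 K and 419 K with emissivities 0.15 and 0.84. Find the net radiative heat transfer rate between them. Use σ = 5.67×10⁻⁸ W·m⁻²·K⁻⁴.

For two large parallel gray plates, q = σ(T₁⁴ − T₂⁴) / (1/ε₁ + 1/ε₂ − 1).
1/ε₁ + 1/ε₂ − 1 = 1/0.15 + 1/0.84 − 1 = 6.857.
T₁⁴ − T₂⁴ = 1.10×10^12 − 3.08×10^10 = 1.06×10^12 K⁴.
q = 5.67×10⁻⁸ × 1.06×10^12 / 6.857 = 8800 W/m².
Q = q·A = 8800 × 0.41 = 3610 W.

Q ≈ 3610 W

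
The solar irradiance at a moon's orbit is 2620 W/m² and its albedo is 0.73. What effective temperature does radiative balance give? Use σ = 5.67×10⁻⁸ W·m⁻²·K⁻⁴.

Power absorbed = (1−a)S·πR²; power emitted = 4πR²σT⁴. Equating and cancelling πR²:
T = ((1−a)S / 4σ)^(1/4) = (707 / (4 × 5.67×10⁻⁸))^(1/4) = (3.12×10^9)^(1/4).
T = 236 K.

T ≈ 236 K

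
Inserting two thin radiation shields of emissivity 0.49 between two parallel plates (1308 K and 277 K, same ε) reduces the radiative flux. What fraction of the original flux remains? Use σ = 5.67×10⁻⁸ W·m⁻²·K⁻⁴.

ratio ≈ 0.333

With N identical shields there are N+1 = 3 gaps in series, each with the same radiative resistance, so the flux falls to 1/(N+1) of its unshielded value.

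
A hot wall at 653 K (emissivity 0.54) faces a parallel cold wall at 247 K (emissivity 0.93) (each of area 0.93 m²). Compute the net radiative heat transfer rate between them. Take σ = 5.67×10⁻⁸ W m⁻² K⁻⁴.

Q ≈ 4870 W

For two large parallel gray plates, q = σ(T₁⁴ − T₂⁴) / (1/ε₁ + 1/ε₂ − 1).
1/ε₁ + 1/ε₂ − 1 = 1/0.54 + 1/0.93 − 1 = 1.927.
T₁⁴ − T₂⁴ = 1.82×10^11 − 3.72×10^9 = 1.78×10^11 K⁴.
q = 5.67×10⁻⁸ × 1.78×10^11 / 1.927 = 5240 W/m².
Q = q·A = 5240 × 0.93 = 4870 W.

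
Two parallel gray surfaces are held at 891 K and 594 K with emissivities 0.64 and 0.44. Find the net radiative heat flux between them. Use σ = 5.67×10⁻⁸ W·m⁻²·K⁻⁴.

q ≈ 10100 W/m²

For two large parallel gray plates, q = σ(T₁⁴ − T₂⁴) / (1/ε₁ + 1/ε₂ − 1).
1/ε₁ + 1/ε₂ − 1 = 1/0.64 + 1/0.44 − 1 = 2.835.
T₁⁴ − T₂⁴ = 6.30×10^11 − 1.24×10^11 = 5.06×10^11 K⁴.
q = 5.67×10⁻⁸ × 5.06×10^11 / 2.835 = 10100 W/m².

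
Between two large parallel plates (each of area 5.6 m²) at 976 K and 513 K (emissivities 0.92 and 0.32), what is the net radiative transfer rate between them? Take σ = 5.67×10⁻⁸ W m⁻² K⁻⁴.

For two large parallel gray plates, q = σ(T₁⁴ − T₂⁴) / (1/ε₁ + 1/ε₂ − 1).
1/ε₁ + 1/ε₂ − 1 = 1/0.92 + 1/0.32 − 1 = 3.212.
T₁⁴ − T₂⁴ = 9.07×10^11 − 6.93×10^10 = 8.38×10^11 K⁴.
q = 5.67×10⁻⁸ × 8.38×10^11 / 3.212 = 14800 W/m².
Q = q·A = 14800 × 5.6 = 82900 W.

Q ≈ 82900 W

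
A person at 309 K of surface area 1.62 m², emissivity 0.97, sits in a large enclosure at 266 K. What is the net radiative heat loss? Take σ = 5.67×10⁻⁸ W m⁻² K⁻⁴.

Q ≈ 366 W

Q = εσA(T⁴ − T_s⁴). T⁴ − T_s⁴ = (309)⁴ − (266)⁴ = 9.12×10^9 − 5.01×10^9 = 4.11×10^9 K⁴.
Q = 0.97 × 5.67×10⁻⁸ × 1.62 × 4.11×10^9 = 366 W.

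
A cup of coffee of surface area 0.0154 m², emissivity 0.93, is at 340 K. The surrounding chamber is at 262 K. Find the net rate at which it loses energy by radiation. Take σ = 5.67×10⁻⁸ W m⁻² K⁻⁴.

Q = εσA(T⁴ − T_s⁴). T⁴ − T_s⁴ = (340)⁴ − (262)⁴ = 1.34×10^10 − 4.71×10^9 = 8.65×10^9 K⁴.
Q = 0.93 × 5.67×10⁻⁸ × 0.0154 × 8.65×10^9 = 7.03 W.

Q ≈ 7.03 W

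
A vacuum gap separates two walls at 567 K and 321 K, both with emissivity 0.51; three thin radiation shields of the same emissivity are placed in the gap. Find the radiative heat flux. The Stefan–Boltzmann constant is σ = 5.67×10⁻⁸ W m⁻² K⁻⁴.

Each of the 4 gaps contributes resistance (2/ε − 1) = 2/0.51 − 1 = 2.922; total = 11.69.
q = σ(T₁⁴ − T₂⁴) / 11.69 = 5.67×10⁻⁸ × 9.27×10^10 / 11.69 = 450 W/m².

q ≈ 450 W/m²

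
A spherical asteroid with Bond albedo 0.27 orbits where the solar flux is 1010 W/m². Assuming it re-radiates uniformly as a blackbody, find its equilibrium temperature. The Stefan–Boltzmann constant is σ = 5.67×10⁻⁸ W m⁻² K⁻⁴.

T ≈ 239 K

Power absorbed = (1−a)S·πR²; power emitted = 4πR²σT⁴. Equating and cancelling πR²:
T = ((1−a)S / 4σ)^(1/4) = (737 / (4 × 5.67×10⁻⁸))^(1/4) = (3.25×10^9)^(1/4).
T = 239 K.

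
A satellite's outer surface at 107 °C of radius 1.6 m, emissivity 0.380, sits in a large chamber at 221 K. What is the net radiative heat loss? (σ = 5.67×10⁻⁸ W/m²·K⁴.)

A = 4πr² = 4π × (1.6)² = 32.2 m².
Convert: 107 °C = 380 K.
Q = εσA(T⁴ − T_s⁴). T⁴ − T_s⁴ = (380)⁴ − (221)⁴ = 2.09×10^10 − 2.39×10^9 = 1.85×10^10 K⁴.
Q = 0.380 × 5.67×10⁻⁸ × 32.2 × 1.85×10^10 = 12800 W.

Q ≈ 12800 W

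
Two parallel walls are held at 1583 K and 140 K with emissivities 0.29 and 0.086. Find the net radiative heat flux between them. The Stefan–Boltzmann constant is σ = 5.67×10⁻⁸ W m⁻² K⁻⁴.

For two large parallel gray plates, q = σ(T₁⁴ − T₂⁴) / (1/ε₁ + 1/ε₂ − 1).
1/ε₁ + 1/ε₂ − 1 = 1/0.29 + 1/0.086 − 1 = 14.08.
T₁⁴ − T₂⁴ = 6.28×10^12 − 3.84×10^8 = 6.28×10^12 K⁴.
q = 5.67×10⁻⁸ × 6.28×10^12 / 14.08 = 25300 W/m².

q ≈ 25300 W/m²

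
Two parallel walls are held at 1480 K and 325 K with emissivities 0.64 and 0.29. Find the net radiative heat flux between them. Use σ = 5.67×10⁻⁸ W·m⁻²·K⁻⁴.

For two large parallel gray plates, q = σ(T₁⁴ − T₂⁴) / (1/ε₁ + 1/ε₂ − 1).
1/ε₁ + 1/ε₂ − 1 = 1/0.64 + 1/0.29 − 1 = 4.011.
T₁⁴ − T₂⁴ = 4.80×10^12 − 1.12×10^10 = 4.79×10^12 K⁴.
q = 5.67×10⁻⁸ × 4.79×10^12 / 4.011 = 67700 W/m².

q ≈ 67700 W/m²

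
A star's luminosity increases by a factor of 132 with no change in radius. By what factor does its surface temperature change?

P ∝ T⁴ ⇒ T ∝ P^(1/4), so T scales by (132)^(1/4) = 3.39.

factor ≈ 3.39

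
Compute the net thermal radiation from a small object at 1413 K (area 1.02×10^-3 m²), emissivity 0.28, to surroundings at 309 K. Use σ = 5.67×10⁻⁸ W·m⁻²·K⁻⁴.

Q = εσA(T⁴ − T_s⁴). T⁴ − T_s⁴ = (1413)⁴ − (309)⁴ = 3.99×10^12 − 9.12×10^9 = 3.98×10^12 K⁴.
Q = 0.28 × 5.67×10⁻⁸ × 1.02×10^-3 × 3.98×10^12 = 64.4 W.

Q ≈ 64.4 W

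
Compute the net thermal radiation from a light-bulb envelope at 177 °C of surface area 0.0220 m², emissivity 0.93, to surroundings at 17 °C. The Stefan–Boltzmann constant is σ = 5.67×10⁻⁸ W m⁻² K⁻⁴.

Convert: 177 °C = 450 K; 17 °C = 290 K.
Q = εσA(T⁴ − T_s⁴). T⁴ − T_s⁴ = (450)⁴ − (290)⁴ = 4.10×10^10 − 7.07×10^9 = 3.39×10^10 K⁴.
Q = 0.93 × 5.67×10⁻⁸ × 0.0220 × 3.39×10^10 = 39.4 W.

Q ≈ 39.4 W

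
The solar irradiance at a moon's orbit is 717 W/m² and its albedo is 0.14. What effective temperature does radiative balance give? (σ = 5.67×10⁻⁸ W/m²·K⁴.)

Power absorbed = (1−a)S·πR²; power emitted = 4πR²σT⁴. Equating and cancelling πR²:
T = ((1−a)S / 4σ)^(1/4) = (617 / (4 × 5.67×10⁻⁸))^(1/4) = (2.72×10^9)^(1/4).
T = 228 K.

T ≈ 228 K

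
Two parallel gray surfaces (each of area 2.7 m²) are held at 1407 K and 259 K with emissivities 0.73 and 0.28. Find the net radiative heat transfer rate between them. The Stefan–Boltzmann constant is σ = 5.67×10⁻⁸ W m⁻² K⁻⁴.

For two large parallel gray plates, q = σ(T₁⁴ − T₂⁴) / (1/ε₁ + 1/ε₂ − 1).
1/ε₁ + 1/ε₂ − 1 = 1/0.73 + 1/0.28 − 1 = 3.941.
T₁⁴ − T₂⁴ = 3.92×10^12 − 4.50×10^9 = 3.91×10^12 K⁴.
q = 5.67×10⁻⁸ × 3.91×10^12 / 3.941 = 56300 W/m².
Q = q·A = 56300 × 2.7 = 1.52×10^5 W.

Q ≈ 1.52×10^5 W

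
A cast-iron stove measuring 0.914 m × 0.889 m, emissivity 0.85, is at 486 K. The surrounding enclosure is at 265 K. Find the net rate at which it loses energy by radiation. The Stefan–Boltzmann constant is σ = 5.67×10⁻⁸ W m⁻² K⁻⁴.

Q ≈ 1990 W

A = 0.914 × 0.889 = 0.813 m².
Q = εσA(T⁴ − T_s⁴). T⁴ − T_s⁴ = (486)⁴ − (265)⁴ = 5.58×10^10 − 4.93×10^9 = 5.09×10^10 K⁴.
Q = 0.85 × 5.67×10⁻⁸ × 0.813 × 5.09×10^10 = 1990 W.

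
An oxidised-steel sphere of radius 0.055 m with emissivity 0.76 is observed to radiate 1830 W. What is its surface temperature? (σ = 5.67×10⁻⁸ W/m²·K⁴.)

T ≈ 1030 K

A = 4πr² = 4π × (0.055)² = 0.0380 m².
From P = εσAT⁴, T = (P / εσA)^(1/4) = (1830 / (0.76 × 5.67×10⁻⁸ × 0.0380))^(1/4).
T = (1.12×10^12)^(1/4) = 1030 K.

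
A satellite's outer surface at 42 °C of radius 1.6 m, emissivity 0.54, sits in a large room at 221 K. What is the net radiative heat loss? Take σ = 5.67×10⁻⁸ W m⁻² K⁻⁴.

Q ≈ 7350 W

A = 4πr² = 4π × (1.6)² = 32.2 m².
Convert: 42 °C = 315 K.
Q = εσA(T⁴ − T_s⁴). T⁴ − T_s⁴ = (315)⁴ − (221)⁴ = 9.85×10^9 − 2.39×10^9 = 7.46×10^9 K⁴.
Q = 0.54 × 5.67×10⁻⁸ × 32.2 × 7.46×10^9 = 7350 W.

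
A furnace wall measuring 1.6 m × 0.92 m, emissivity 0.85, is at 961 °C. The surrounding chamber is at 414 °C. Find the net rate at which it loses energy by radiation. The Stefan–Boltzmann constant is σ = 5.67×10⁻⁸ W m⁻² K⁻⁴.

Q ≈ 1.49×10^5 W

A = 1.6 × 0.92 = 1.47 m².
Convert: 961 °C = 1234 K; 414 °C = 687 K.
Q = εσA(T⁴ − T_s⁴). T⁴ − T_s⁴ = (1234)⁴ − (687)⁴ = 2.32×10^12 − 2.23×10^11 = 2.10×10^12 K⁴.
Q = 0.85 × 5.67×10⁻⁸ × 1.47 × 2.10×10^12 = 1.49×10^5 W.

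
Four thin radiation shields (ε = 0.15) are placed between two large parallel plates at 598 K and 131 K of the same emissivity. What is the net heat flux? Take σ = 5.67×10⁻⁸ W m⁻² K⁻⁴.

Each of the 5 gaps contributes resistance (2/ε − 1) = 2/0.15 − 1 = 12.33; total = 61.67.
q = σ(T₁⁴ − T₂⁴) / 61.67 = 5.67×10⁻⁸ × 1.28×10^11 / 61.67 = 117 W/m².

q ≈ 117 W/m²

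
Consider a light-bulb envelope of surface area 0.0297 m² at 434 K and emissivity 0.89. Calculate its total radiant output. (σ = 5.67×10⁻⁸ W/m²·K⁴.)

P ≈ 53.2 W

P = εσAT⁴ = 0.89 × 5.67×10⁻⁸ × 0.0297 × (434)⁴ = 0.89 × 5.67×10⁻⁸ × 0.0297 × 3.55×10^10.
P = 53.2 W.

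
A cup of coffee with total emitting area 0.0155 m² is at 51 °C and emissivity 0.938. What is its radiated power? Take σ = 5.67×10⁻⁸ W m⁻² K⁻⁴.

51 °C = 324 K.
P = εσAT⁴ = 0.938 × 5.67×10⁻⁸ × 0.0155 × (324)⁴ = 0.938 × 5.67×10⁻⁸ × 0.0155 × 1.10×10^10.
P = 9.08 W.

P ≈ 9.08 W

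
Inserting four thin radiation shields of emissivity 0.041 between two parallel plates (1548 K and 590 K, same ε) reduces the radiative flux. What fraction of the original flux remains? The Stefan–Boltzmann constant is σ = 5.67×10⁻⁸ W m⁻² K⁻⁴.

ratio ≈ 0.200

With N identical shields there are N+1 = 5 gaps in series, each with the same radiative resistance, so the flux falls to 1/(N+1) of its unshielded value.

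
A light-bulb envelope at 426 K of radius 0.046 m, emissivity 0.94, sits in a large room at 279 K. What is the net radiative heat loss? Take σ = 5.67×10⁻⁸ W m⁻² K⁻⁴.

A = 4πr² = 4π × (0.046)² = 0.0266 m².
Q = εσA(T⁴ − T_s⁴). T⁴ − T_s⁴ = (426)⁴ − (279)⁴ = 3.29×10^10 − 6.06×10^9 = 2.69×10^10 K⁴.
Q = 0.94 × 5.67×10⁻⁸ × 0.0266 × 2.69×10^10 = 38.1 W.

Q ≈ 38.1 W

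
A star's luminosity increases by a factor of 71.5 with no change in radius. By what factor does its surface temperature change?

P ∝ T⁴ ⇒ T ∝ P^(1/4), so T scales by (71.5)^(1/4) = 2.91.

factor ≈ 2.91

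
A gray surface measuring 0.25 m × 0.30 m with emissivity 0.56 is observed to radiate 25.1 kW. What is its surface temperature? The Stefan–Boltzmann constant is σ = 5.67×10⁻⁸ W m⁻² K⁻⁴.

T ≈ 1800 K

A = 0.25 × 0.30 = 0.0750 m².
From P = εσAT⁴, T = (P / εσA)^(1/4) = (25100 / (0.56 × 5.67×10⁻⁸ × 0.0750))^(1/4).
T = (1.05×10^13)^(1/4) = 1800 K.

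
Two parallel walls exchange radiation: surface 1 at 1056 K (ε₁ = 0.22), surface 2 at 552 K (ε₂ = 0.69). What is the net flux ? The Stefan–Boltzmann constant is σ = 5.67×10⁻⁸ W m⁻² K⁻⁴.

For two large parallel gray plates, q = σ(T₁⁴ − T₂⁴) / (1/ε₁ + 1/ε₂ − 1).
1/ε₁ + 1/ε₂ − 1 = 1/0.22 + 1/0.69 − 1 = 4.995.
T₁⁴ − T₂⁴ = 1.24×10^12 − 9.28×10^10 = 1.15×10^12 K⁴.
q = 5.67×10⁻⁸ × 1.15×10^12 / 4.995 = 13100 W/m².

q ≈ 13100 W/m²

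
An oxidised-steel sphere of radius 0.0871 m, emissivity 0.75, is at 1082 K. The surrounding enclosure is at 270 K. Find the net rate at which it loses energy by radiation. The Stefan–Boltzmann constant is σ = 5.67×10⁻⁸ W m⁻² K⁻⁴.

A = 4πr² = 4π × (0.0871)² = 0.0953 m².
Q = εσA(T⁴ − T_s⁴). T⁴ − T_s⁴ = (1082)⁴ − (270)⁴ = 1.37×10^12 − 5.31×10^9 = 1.37×10^12 K⁴.
Q = 0.75 × 5.67×10⁻⁸ × 0.0953 × 1.37×10^12 = 5530 W.

Q ≈ 5530 W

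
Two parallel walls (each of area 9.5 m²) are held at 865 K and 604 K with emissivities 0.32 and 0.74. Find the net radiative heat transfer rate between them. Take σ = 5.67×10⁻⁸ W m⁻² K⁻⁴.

For two large parallel gray plates, q = σ(T₁⁴ − T₂⁴) / (1/ε₁ + 1/ε₂ − 1).
1/ε₁ + 1/ε₂ − 1 = 1/0.32 + 1/0.74 − 1 = 3.476.
T₁⁴ − T₂⁴ = 5.60×10^11 − 1.33×10^11 = 4.27×10^11 K⁴.
q = 5.67×10⁻⁸ × 4.27×10^11 / 3.476 = 6960 W/m².
Q = q·A = 6960 × 9.5 = 66100 W.

Q ≈ 66100 W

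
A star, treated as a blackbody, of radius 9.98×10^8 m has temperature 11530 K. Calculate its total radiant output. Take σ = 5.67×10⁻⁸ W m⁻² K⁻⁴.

P ≈ 1.25×10^28 W

A = 4πr² = 4π × (9.98×10^8)² = 1.25×10^19 m².
P = σAT⁴ = 5.67×10⁻⁸ × 1.25×10^19 × (11530)⁴ = 5.67×10⁻⁸ × 1.25×10^19 × 1.77×10^16.
P = 1.25×10^28 W.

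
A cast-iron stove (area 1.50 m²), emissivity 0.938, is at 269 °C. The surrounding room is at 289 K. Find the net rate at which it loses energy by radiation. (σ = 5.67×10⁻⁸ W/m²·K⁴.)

Convert: 269 °C = 542 K.
Q = εσA(T⁴ − T_s⁴). T⁴ − T_s⁴ = (542)⁴ − (289)⁴ = 8.63×10^10 − 6.98×10^9 = 7.93×10^10 K⁴.
Q = 0.938 × 5.67×10⁻⁸ × 1.50 × 7.93×10^10 = 6330 W.

Q ≈ 6330 W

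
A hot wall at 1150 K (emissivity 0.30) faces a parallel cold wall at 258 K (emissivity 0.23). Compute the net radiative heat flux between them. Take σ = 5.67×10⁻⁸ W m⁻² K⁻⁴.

For two large parallel gray plates, q = σ(T₁⁴ − T₂⁴) / (1/ε₁ + 1/ε₂ − 1).
1/ε₁ + 1/ε₂ − 1 = 1/0.30 + 1/0.23 − 1 = 6.681.
T₁⁴ − T₂⁴ = 1.75×10^12 − 4.43×10^9 = 1.74×10^12 K⁴.
q = 5.67×10⁻⁸ × 1.74×10^12 / 6.681 = 14800 W/m².

q ≈ 14800 W/m²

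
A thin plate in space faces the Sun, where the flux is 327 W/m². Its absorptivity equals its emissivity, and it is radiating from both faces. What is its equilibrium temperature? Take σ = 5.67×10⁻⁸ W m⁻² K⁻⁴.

T ≈ 232 K

Absorbed flux αS = emitted flux 2εσT⁴ per unit area; with α = ε this gives T = (S/2σ)^(1/4).
T = (327 / (2 × 5.67×10⁻⁸))^(1/4) = (2.88×10^9)^(1/4).
T = 232 K.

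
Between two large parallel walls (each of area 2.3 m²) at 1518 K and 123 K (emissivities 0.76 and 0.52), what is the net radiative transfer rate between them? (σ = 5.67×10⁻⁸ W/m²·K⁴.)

For two large parallel gray plates, q = σ(T₁⁴ − T₂⁴) / (1/ε₁ + 1/ε₂ − 1).
1/ε₁ + 1/ε₂ − 1 = 1/0.76 + 1/0.52 − 1 = 2.239.
T₁⁴ − T₂⁴ = 5.31×10^12 − 2.29×10^8 = 5.31×10^12 K⁴.
q = 5.67×10⁻⁸ × 5.31×10^12 / 2.239 = 1.34×10^5 W/m².
Q = q·A = 1.34×10^5 × 2.3 = 3.09×10^5 W.

Q ≈ 3.09×10^5 W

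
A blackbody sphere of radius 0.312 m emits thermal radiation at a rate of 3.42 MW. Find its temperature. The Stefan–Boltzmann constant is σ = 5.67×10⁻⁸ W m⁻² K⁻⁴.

T ≈ 2650 K

A = 4πr² = 4π × (0.312)² = 1.22 m².
From P = σAT⁴, T = (P / σA)^(1/4) = (3.42×10^6 / (5.67×10⁻⁸ × 1.22))^(1/4).
T = (4.93×10^13)^(1/4) = 2650 K.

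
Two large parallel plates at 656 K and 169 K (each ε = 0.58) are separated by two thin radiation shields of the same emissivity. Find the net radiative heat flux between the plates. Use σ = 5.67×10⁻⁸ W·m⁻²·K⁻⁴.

q ≈ 1420 W/m²

Each of the 3 gaps contributes resistance (2/ε − 1) = 2/0.58 − 1 = 2.448; total = 7.345.
q = σ(T₁⁴ − T₂⁴) / 7.345 = 5.67×10⁻⁸ × 1.84×10^11 / 7.345 = 1420 W/m².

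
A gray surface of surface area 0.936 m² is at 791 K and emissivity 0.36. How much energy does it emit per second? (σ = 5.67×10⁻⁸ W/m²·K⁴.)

P ≈ 7480 W

P = εσAT⁴ = 0.36 × 5.67×10⁻⁸ × 0.936 × (791)⁴ = 0.36 × 5.67×10⁻⁸ × 0.936 × 3.91×10^11.
P = 7480 W.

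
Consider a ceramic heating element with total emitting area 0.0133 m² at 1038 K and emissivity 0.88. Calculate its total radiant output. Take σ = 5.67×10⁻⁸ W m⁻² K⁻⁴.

P ≈ 770 W

P = εσAT⁴ = 0.88 × 5.67×10⁻⁸ × 0.0133 × (1038)⁴ = 0.88 × 5.67×10⁻⁸ × 0.0133 × 1.16×10^12.
P = 770 W.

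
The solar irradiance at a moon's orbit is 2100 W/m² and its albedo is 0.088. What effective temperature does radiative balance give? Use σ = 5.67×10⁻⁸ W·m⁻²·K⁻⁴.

Power absorbed = (1−a)S·πR²; power emitted = 4πR²σT⁴. Equating and cancelling πR²:
T = ((1−a)S / 4σ)^(1/4) = (1920 / (4 × 5.67×10⁻⁸))^(1/4) = (8.44×10^9)^(1/4).
T = 303 K.

T ≈ 303 K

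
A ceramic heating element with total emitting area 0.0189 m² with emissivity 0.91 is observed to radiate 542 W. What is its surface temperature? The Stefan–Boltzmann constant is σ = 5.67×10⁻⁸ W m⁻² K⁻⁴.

T ≈ 863 K

From P = εσAT⁴, T = (P / εσA)^(1/4) = (542 / (0.91 × 5.67×10⁻⁸ × 0.0189))^(1/4).
T = (5.56×10^11)^(1/4) = 863 K.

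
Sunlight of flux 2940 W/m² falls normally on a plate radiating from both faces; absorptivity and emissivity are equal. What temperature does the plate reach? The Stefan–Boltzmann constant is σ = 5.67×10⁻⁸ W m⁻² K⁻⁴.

Absorbed flux αS = emitted flux 2εσT⁴ per unit area; with α = ε this gives T = (S/2σ)^(1/4).
T = (2940 / (2 × 5.67×10⁻⁸))^(1/4) = (2.59×10^10)^(1/4).
T = 401 K.

T ≈ 401 K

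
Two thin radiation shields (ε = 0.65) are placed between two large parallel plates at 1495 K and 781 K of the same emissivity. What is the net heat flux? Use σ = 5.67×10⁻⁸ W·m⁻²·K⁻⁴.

q ≈ 42100 W/m²

Each of the 3 gaps contributes resistance (2/ε − 1) = 2/0.65 − 1 = 2.077; total = 6.231.
q = σ(T₁⁴ − T₂⁴) / 6.231 = 5.67×10⁻⁸ × 4.62×10^12 / 6.231 = 42100 W/m².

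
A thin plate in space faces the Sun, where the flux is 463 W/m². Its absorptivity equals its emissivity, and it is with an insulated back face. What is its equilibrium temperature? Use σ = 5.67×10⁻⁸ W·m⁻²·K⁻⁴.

T ≈ 301 K

Absorbed flux αS = emitted flux εσT⁴ (one radiating face); with α = ε, T = (S/σ)^(1/4).
T = (463 / 5.67×10⁻⁸)^(1/4) = (8.17×10^9)^(1/4).
T = 301 K.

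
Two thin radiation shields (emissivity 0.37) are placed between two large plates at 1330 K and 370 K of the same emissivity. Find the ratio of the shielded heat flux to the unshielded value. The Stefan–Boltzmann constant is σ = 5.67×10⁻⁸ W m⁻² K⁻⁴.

ratio ≈ 0.333

With N identical shields there are N+1 = 3 gaps in series, each with the same radiative resistance, so the flux falls to 1/(N+1) of its unshielded value.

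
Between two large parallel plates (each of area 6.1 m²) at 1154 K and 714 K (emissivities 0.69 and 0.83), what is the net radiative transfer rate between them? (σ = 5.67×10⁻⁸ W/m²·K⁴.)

For two large parallel gray plates, q = σ(T₁⁴ − T₂⁴) / (1/ε₁ + 1/ε₂ − 1).
1/ε₁ + 1/ε₂ − 1 = 1/0.69 + 1/0.83 − 1 = 1.654.
T₁⁴ − T₂⁴ = 1.77×10^12 − 2.60×10^11 = 1.51×10^12 K⁴.
q = 5.67×10⁻⁸ × 1.51×10^12 / 1.654 = 51900 W/m².
Q = q·A = 51900 × 6.1 = 3.16×10^5 W.

Q ≈ 3.16×10^5 W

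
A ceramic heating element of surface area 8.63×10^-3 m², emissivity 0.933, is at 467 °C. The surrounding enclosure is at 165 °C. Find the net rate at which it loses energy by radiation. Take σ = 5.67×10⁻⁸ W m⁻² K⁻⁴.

Q ≈ 120 W

Convert: 467 °C = 740 K; 165 °C = 438 K.
Q = εσA(T⁴ − T_s⁴). T⁴ − T_s⁴ = (740)⁴ − (438)⁴ = 3.00×10^11 − 3.68×10^10 = 2.63×10^11 K⁴.
Q = 0.933 × 5.67×10⁻⁸ × 8.63×10^-3 × 2.63×10^11 = 120 W.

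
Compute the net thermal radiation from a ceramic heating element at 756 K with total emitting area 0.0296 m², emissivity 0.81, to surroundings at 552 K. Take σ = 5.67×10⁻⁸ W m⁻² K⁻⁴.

Q = εσA(T⁴ − T_s⁴). T⁴ − T_s⁴ = (756)⁴ − (552)⁴ = 3.27×10^11 − 9.28×10^10 = 2.34×10^11 K⁴.
Q = 0.81 × 5.67×10⁻⁸ × 0.0296 × 2.34×10^11 = 318 W.

Q ≈ 318 W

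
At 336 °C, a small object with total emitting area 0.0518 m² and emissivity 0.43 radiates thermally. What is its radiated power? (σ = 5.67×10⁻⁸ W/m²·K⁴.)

P ≈ 174 W

336 °C = 609 K.
P = εσAT⁴ = 0.43 × 5.67×10⁻⁸ × 0.0518 × (609)⁴ = 0.43 × 5.67×10⁻⁸ × 0.0518 × 1.38×10^11.
P = 174 W.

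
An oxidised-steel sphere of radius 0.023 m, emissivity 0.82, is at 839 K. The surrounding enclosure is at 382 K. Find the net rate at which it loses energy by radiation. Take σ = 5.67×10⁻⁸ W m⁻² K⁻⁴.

Q ≈ 147 W

A = 4πr² = 4π × (0.023)² = 6.65×10^-3 m².
Q = εσA(T⁴ − T_s⁴). T⁴ − T_s⁴ = (839)⁴ − (382)⁴ = 4.96×10^11 − 2.13×10^10 = 4.74×10^11 K⁴.
Q = 0.82 × 5.67×10⁻⁸ × 6.65×10^-3 × 4.74×10^11 = 147 W.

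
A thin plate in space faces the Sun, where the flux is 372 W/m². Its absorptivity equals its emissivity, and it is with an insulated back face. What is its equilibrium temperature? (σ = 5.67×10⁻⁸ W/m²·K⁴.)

T ≈ 285 K

Absorbed flux αS = emitted flux εσT⁴ (one radiating face); with α = ε, T = (S/σ)^(1/4).
T = (372 / 5.67×10⁻⁸)^(1/4) = (6.56×10^9)^(1/4).
T = 285 K.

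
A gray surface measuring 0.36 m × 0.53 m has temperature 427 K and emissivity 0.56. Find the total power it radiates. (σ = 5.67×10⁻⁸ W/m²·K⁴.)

P ≈ 201 W

A = 0.36 × 0.53 = 0.191 m².
P = εσAT⁴ = 0.56 × 5.67×10⁻⁸ × 0.191 × (427)⁴ = 0.56 × 5.67×10⁻⁸ × 0.191 × 3.32×10^10.
P = 201 W.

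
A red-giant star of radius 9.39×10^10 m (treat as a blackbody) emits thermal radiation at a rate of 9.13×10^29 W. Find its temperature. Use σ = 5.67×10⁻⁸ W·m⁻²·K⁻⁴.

A = 4πr² = 4π × (9.39×10^10)² = 1.11×10^23 m².
From P = σAT⁴, T = (P / σA)^(1/4) = (9.13×10^29 / (5.67×10⁻⁸ × 1.11×10^23))^(1/4).
T = (1.45×10^14)^(1/4) = 3470 K.

T ≈ 3470 K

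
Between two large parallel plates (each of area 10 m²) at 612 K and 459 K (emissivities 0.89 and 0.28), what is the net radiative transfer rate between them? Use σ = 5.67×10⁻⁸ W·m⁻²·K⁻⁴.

Q ≈ 14700 W

For two large parallel gray plates, q = σ(T₁⁴ − T₂⁴) / (1/ε₁ + 1/ε₂ − 1).
1/ε₁ + 1/ε₂ − 1 = 1/0.89 + 1/0.28 − 1 = 3.695.
T₁⁴ − T₂⁴ = 1.40×10^11 − 4.44×10^10 = 9.59×10^10 K⁴.
q = 5.67×10⁻⁸ × 9.59×10^10 / 3.695 = 1470 W/m².
Q = q·A = 1470 × 10 = 14700 W.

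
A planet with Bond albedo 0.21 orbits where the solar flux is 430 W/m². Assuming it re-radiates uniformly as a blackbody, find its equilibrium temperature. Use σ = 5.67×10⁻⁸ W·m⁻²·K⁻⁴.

T ≈ 197 K

Power absorbed = (1−a)S·πR²; power emitted = 4πR²σT⁴. Equating and cancelling πR²:
T = ((1−a)S / 4σ)^(1/4) = (340 / (4 × 5.67×10⁻⁸))^(1/4) = (1.50×10^9)^(1/4).
T = 197 K.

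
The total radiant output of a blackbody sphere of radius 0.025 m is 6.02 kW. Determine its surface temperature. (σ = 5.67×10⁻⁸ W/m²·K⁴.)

T ≈ 1920 K

A = 4πr² = 4π × (0.025)² = 7.85×10^-3 m².
From P = σAT⁴, T = (P / σA)^(1/4) = (6020 / (5.67×10⁻⁸ × 7.85×10^-3))^(1/4).
T = (1.35×10^13)^(1/4) = 1920 K.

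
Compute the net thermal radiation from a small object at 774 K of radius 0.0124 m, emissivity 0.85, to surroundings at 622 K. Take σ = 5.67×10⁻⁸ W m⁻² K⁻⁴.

A = 4πr² = 4π × (0.0124)² = 1.93×10^-3 m².
Q = εσA(T⁴ − T_s⁴). T⁴ − T_s⁴ = (774)⁴ − (622)⁴ = 3.59×10^11 − 1.50×10^11 = 2.09×10^11 K⁴.
Q = 0.85 × 5.67×10⁻⁸ × 1.93×10^-3 × 2.09×10^11 = 19.5 W.

Q ≈ 19.5 W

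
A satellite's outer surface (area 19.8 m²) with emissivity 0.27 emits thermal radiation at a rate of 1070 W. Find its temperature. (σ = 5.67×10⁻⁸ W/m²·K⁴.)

From P = εσAT⁴, T = (P / εσA)^(1/4) = (1070 / (0.27 × 5.67×10⁻⁸ × 19.8))^(1/4).
T = (3.53×10^9)^(1/4) = 244 K.

T ≈ 244 K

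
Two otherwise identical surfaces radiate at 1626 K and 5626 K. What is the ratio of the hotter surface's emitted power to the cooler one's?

P ∝ T⁴, so the ratio is (5626/1626)⁴ = (3.460)⁴ = 143.

ratio ≈ 143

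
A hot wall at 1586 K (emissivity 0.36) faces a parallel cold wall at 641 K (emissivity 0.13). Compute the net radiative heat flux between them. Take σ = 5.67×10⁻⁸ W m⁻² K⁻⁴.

q ≈ 36900 W/m²

For two large parallel gray plates, q = σ(T₁⁴ − T₂⁴) / (1/ε₁ + 1/ε₂ − 1).
1/ε₁ + 1/ε₂ − 1 = 1/0.36 + 1/0.13 − 1 = 9.470.
T₁⁴ − T₂⁴ = 6.33×10^12 − 1.69×10^11 = 6.16×10^12 K⁴.
q = 5.67×10⁻⁸ × 6.16×10^12 / 9.470 = 36900 W/m².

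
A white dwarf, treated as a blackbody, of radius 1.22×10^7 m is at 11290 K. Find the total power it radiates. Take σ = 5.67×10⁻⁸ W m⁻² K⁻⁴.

A = 4πr² = 4π × (1.22×10^7)² = 1.87×10^15 m².
P = σAT⁴ = 5.67×10⁻⁸ × 1.87×10^15 × (11290)⁴ = 5.67×10⁻⁸ × 1.87×10^15 × 1.62×10^16.
P = 1.72×10^24 W.

P ≈ 1.72×10^24 W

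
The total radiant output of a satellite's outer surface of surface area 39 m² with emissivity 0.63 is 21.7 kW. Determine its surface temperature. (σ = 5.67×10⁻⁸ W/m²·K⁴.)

T ≈ 353 K

From P = εσAT⁴, T = (P / εσA)^(1/4) = (21700 / (0.63 × 5.67×10⁻⁸ × 39.0))^(1/4).
T = (1.56×10^10)^(1/4) = 353 K.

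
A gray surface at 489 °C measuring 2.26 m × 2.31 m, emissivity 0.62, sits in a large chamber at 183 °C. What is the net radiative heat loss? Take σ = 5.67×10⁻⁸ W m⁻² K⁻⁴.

A = 2.26 × 2.31 = 5.22 m².
Convert: 489 °C = 762 K; 183 °C = 456 K.
Q = εσA(T⁴ − T_s⁴). T⁴ − T_s⁴ = (762)⁴ − (456)⁴ = 3.37×10^11 − 4.32×10^10 = 2.94×10^11 K⁴.
Q = 0.62 × 5.67×10⁻⁸ × 5.22 × 2.94×10^11 = 53900 W.

Q ≈ 53900 W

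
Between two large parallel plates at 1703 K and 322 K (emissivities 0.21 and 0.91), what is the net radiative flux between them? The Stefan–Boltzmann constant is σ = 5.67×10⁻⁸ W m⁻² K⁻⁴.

q ≈ 98000 W/m²

For two large parallel gray plates, q = σ(T₁⁴ − T₂⁴) / (1/ε₁ + 1/ε₂ − 1).
1/ε₁ + 1/ε₂ − 1 = 1/0.21 + 1/0.91 − 1 = 4.861.
T₁⁴ − T₂⁴ = 8.41×10^12 − 1.08×10^10 = 8.40×10^12 K⁴.
q = 5.67×10⁻⁸ × 8.40×10^12 / 4.861 = 98000 W/m².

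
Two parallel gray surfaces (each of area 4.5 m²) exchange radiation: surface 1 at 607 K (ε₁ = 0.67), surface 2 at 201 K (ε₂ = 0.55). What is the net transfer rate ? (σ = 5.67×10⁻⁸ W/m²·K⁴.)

For two large parallel gray plates, q = σ(T₁⁴ − T₂⁴) / (1/ε₁ + 1/ε₂ − 1).
1/ε₁ + 1/ε₂ − 1 = 1/0.67 + 1/0.55 − 1 = 2.311.
T₁⁴ − T₂⁴ = 1.36×10^11 − 1.63×10^9 = 1.34×10^11 K⁴.
q = 5.67×10⁻⁸ × 1.34×10^11 / 2.311 = 3290 W/m².
Q = q·A = 3290 × 4.5 = 14800 W.

Q ≈ 14800 W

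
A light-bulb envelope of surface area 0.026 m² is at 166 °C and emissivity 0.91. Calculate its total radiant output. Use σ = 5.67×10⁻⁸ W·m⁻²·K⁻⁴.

166 °C = 439 K.
P = εσAT⁴ = 0.91 × 5.67×10⁻⁸ × 0.0260 × (439)⁴ = 0.91 × 5.67×10⁻⁸ × 0.0260 × 3.71×10^10.
P = 49.8 W.

P ≈ 49.8 W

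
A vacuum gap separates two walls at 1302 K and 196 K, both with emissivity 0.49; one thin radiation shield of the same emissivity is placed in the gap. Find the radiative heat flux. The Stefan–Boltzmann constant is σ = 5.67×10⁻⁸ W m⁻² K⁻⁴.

Each of the 2 gaps contributes resistance (2/ε − 1) = 2/0.49 − 1 = 3.082; total = 6.163.
q = σ(T₁⁴ − T₂⁴) / 6.163 = 5.67×10⁻⁸ × 2.87×10^12 / 6.163 = 26400 W/m².

q ≈ 26400 W/m²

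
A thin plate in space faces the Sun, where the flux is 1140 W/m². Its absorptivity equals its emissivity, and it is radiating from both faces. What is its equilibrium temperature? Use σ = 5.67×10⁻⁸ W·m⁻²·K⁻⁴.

T ≈ 317 K

Absorbed flux αS = emitted flux 2εσT⁴ per unit area; with α = ε this gives T = (S/2σ)^(1/4).
T = (1140 / (2 × 5.67×10⁻⁸))^(1/4) = (1.01×10^10)^(1/4).
T = 317 K.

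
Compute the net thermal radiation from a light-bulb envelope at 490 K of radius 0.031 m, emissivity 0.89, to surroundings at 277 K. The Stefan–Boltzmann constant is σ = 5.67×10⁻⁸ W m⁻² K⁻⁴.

Q ≈ 31.5 W

A = 4πr² = 4π × (0.031)² = 0.0121 m².
Q = εσA(T⁴ − T_s⁴). T⁴ − T_s⁴ = (490)⁴ − (277)⁴ = 5.76×10^10 − 5.89×10^9 = 5.18×10^10 K⁴.
Q = 0.89 × 5.67×10⁻⁸ × 0.0121 × 5.18×10^10 = 31.5 W.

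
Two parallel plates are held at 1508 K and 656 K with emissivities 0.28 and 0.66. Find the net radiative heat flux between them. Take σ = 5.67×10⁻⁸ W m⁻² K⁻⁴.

q ≈ 69200 W/m²

For two large parallel gray plates, q = σ(T₁⁴ − T₂⁴) / (1/ε₁ + 1/ε₂ − 1).
1/ε₁ + 1/ε₂ − 1 = 1/0.28 + 1/0.66 − 1 = 4.087.
T₁⁴ − T₂⁴ = 5.17×10^12 − 1.85×10^11 = 4.99×10^12 K⁴.
q = 5.67×10⁻⁸ × 4.99×10^12 / 4.087 = 69200 W/m².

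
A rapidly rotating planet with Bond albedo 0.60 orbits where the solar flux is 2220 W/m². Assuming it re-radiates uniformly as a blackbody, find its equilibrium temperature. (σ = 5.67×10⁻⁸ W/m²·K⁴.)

Power absorbed = (1−a)S·πR²; power emitted = 4πR²σT⁴. Equating and cancelling πR²:
T = ((1−a)S / 4σ)^(1/4) = (888 / (4 × 5.67×10⁻⁸))^(1/4) = (3.92×10^9)^(1/4).
T = 250 K.

T ≈ 250 K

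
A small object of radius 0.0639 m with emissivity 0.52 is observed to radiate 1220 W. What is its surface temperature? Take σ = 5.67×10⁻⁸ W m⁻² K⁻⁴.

T ≈ 948 K

A = 4πr² = 4π × (0.0639)² = 0.0513 m².
From P = εσAT⁴, T = (P / εσA)^(1/4) = (1220 / (0.52 × 5.67×10⁻⁸ × 0.0513))^(1/4).
T = (8.06×10^11)^(1/4) = 948 K.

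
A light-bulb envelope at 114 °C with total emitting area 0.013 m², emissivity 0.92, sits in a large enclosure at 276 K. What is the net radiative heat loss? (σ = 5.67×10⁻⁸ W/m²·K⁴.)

Convert: 114 °C = 387 K.
Q = εσA(T⁴ − T_s⁴). T⁴ − T_s⁴ = (387)⁴ − (276)⁴ = 2.24×10^10 − 5.80×10^9 = 1.66×10^10 K⁴.
Q = 0.92 × 5.67×10⁻⁸ × 0.0130 × 1.66×10^10 = 11.3 W.

Q ≈ 11.3 W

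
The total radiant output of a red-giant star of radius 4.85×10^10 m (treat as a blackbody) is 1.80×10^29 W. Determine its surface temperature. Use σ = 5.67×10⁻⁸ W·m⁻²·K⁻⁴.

T ≈ 3220 K

A = 4πr² = 4π × (4.85×10^10)² = 2.96×10^22 m².
From P = σAT⁴, T = (P / σA)^(1/4) = (1.80×10^29 / (5.67×10⁻⁸ × 2.96×10^22))^(1/4).
T = (1.07×10^14)^(1/4) = 3220 K.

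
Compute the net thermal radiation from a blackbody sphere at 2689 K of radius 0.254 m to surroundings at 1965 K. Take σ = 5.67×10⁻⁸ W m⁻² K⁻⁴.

A = 4πr² = 4π × (0.254)² = 0.811 m².
Q = σA(T⁴ − T_s⁴). T⁴ − T_s⁴ = (2689)⁴ − (1965)⁴ = 5.23×10^13 − 1.49×10^13 = 3.74×10^13 K⁴.
Q = 5.67×10⁻⁸ × 0.811 × 3.74×10^13 = 1.72×10^6 W.

Q ≈ 1.72×10^6 W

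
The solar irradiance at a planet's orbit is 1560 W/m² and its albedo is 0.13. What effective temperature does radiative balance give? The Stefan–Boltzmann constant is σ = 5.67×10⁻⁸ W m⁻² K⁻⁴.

T ≈ 278 K

Power absorbed = (1−a)S·πR²; power emitted = 4πR²σT⁴. Equating and cancelling πR²:
T = ((1−a)S / 4σ)^(1/4) = (1360 / (4 × 5.67×10⁻⁸))^(1/4) = (5.98×10^9)^(1/4).
T = 278 K.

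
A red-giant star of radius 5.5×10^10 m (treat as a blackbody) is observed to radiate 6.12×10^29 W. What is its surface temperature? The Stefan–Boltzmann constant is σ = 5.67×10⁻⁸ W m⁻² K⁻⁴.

A = 4πr² = 4π × (5.5×10^10)² = 3.80×10^22 m².
From P = σAT⁴, T = (P / σA)^(1/4) = (6.12×10^29 / (5.67×10⁻⁸ × 3.80×10^22))^(1/4).
T = (2.84×10^14)^(1/4) = 4100 K.

T ≈ 4100 K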